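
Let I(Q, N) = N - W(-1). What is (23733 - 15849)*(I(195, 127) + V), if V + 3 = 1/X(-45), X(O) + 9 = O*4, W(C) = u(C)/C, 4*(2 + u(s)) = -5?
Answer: 6663659/7 ≈ 9.5195e+5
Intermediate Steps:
u(s) = -13/4 (u(s) = -2 + (1/4)*(-5) = -2 - 5/4 = -13/4)
W(C) = -13/(4*C)
X(O) = -9 + 4*O (X(O) = -9 + O*4 = -9 + 4*O)
I(Q, N) = -13/4 + N (I(Q, N) = N - (-13)/(4*(-1)) = N - (-13)*(-1)/4 = N - 1*13/4 = N - 13/4 = -13/4 + N)
V = -568/189 (V = -3 + 1/(-9 + 4*(-45)) = -3 + 1/(-9 - 180) = -3 + 1/(-189) = -3 - 1/189 = -568/189 ≈ -3.0053)
(23733 - 15849)*(I(195, 127) + V) = (23733 - 15849)*((-13/4 + 127) - 568/189) = 7884*(495/4 - 568/189) = 7884*(91283/756) = 6663659/7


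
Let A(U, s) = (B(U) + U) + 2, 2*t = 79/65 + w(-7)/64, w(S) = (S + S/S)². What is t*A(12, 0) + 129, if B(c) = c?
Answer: 12169/80 ≈ 152.11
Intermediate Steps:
w(S) = (1 + S)² (w(S) = (S + 1)² = (1 + S)²)
t = 1849/2080 (t = (79/65 + (1 - 7)²/64)/2 = (79*(1/65) + (-6)²*(1/64))/2 = (79/65 + 36*(1/64))/2 = (79/65 + 9/16)/2 = (½)*(1849/1040) = 1849/2080 ≈ 0.88894)
A(U, s) = 2 + 2*U (A(U, s) = (U + U) + 2 = 2*U + 2 = 2 + 2*U)
t*A(12, 0) + 129 = 1849*(2 + 2*12)/2080 + 129 = 1849*(2 + 24)/2080 + 129 = (1849/2080)*26 + 129 = 1849/80 + 129 = 12169/80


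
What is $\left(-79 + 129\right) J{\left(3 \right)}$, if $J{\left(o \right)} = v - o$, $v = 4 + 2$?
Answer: $150$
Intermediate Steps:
$v = 6$
$J{\left(o \right)} = 6 - o$
$\left(-79 + 129\right) J{\left(3 \right)} = \left(-79 + 129\right) \left(6 - 3\right) = 50 \left(6 - 3\right) = 50 \cdot 3 = 150$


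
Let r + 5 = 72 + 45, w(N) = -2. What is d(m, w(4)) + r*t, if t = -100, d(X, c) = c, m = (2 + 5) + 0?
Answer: -11202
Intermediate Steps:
m = 7 (m = 7 + 0 = 7)
r = 112 (r = -5 + (72 + 45) = -5 + 117 = 112)
d(m, w(4)) + r*t = -2 + 112*(-100) = -2 - 11200 = -11202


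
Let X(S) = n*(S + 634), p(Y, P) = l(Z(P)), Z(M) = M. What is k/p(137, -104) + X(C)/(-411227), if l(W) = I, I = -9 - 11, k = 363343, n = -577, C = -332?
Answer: -149412966781/8224540 ≈ -18167.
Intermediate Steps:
I = -20
l(W) = -20
p(Y, P) = -20
X(S) = -365818 - 577*S (X(S) = -577*(S + 634) = -577*(634 + S) = -365818 - 577*S)
k/p(137, -104) + X(C)/(-411227) = 363343/(-20) + (-365818 - 577*(-332))/(-411227) = 363343*(-1/20) + (-365818 + 191564)*(-1/411227) = -363343/20 - 174254*(-1/411227) = -363343/20 + 174254/411227 = -149412966781/8224540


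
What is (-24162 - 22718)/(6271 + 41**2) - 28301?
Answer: -14068527/497 ≈ -28307.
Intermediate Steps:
(-24162 - 22718)/(6271 + 41**2) - 28301 = -46880/(6271 + 1681) - 28301 = -46880/7952 - 28301 = -46880*1/7952 - 28301 = -2930/497 - 28301 = -14068527/497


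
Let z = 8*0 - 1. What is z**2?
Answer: 1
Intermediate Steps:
z = -1 (z = 0 - 1 = -1)
z**2 = (-1)**2 = 1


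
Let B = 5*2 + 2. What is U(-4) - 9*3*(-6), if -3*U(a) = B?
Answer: 158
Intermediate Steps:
B = 12 (B = 10 + 2 = 12)
U(a) = -4 (U(a) = -1/3*12 = -4)
U(-4) - 9*3*(-6) = -4 - 9*3*(-6) = -4 - 27*(-6) = -4 - 1*(-162) = -4 + 162 = 158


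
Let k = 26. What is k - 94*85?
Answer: -7964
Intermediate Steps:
k - 94*85 = 26 - 94*85 = 26 - 7990 = -7964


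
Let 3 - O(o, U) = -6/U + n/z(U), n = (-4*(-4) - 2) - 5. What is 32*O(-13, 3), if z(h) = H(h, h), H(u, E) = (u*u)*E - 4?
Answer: 3392/23 ≈ 147.48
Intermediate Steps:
H(u, E) = -4 + E*u**2 (H(u, E) = u**2*E - 4 = E*u**2 - 4 = -4 + E*u**2)
z(h) = -4 + h**3 (z(h) = -4 + h*h**2 = -4 + h**3)
n = 9 (n = (16 - 2) - 5 = 14 - 5 = 9)
O(o, U) = 3 - 9/(-4 + U**3) + 6/U (O(o, U) = 3 - (-6/U + 9/(-4 + U**3)) = 3 + (-9/(-4 + U**3) + 6/U) = 3 - 9/(-4 + U**3) + 6/U)
32*O(-13, 3) = 32*(3 - 9/(-4 + 3**3) + 6/3) = 32*(3 - 9/(-4 + 27) + 6*(1/3)) = 32*(3 - 9/23 + 2) = 32*(106/23) = 3392/23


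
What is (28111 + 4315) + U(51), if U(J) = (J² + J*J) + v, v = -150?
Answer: 37478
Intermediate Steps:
U(J) = -150 + 2*J² (U(J) = (J² + J*J) - 150 = (J² + J²) - 150 = 2*J² - 150 = -150 + 2*J²)
(28111 + 4315) + U(51) = (28111 + 4315) + (-150 + 2*51²) = 32426 + (-150 + 2*2601) = 32426 + (-150 + 5202) = 32426 + 5052 = 37478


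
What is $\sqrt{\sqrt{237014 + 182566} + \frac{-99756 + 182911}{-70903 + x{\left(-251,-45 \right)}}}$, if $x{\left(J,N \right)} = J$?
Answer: $\frac{\sqrt{-657423430 + 10125783432 \sqrt{1295}}}{23718} \approx 25.428$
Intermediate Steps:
$\sqrt{\sqrt{237014 + 182566} + \frac{-99756 + 182911}{-70903 + x{\left(-251,-45 \right)}}} = \sqrt{\sqrt{237014 + 182566} + \frac{-99756 + 182911}{-70903 - 251}} = \sqrt{\sqrt{419580} + \frac{83155}{-71154}} = \sqrt{18 \sqrt{1295} + 83155 \left(- \frac{1}{71154}\right)} = \sqrt{18 \sqrt{1295} - \frac{83155}{71154}} = \sqrt{- \frac{83155}{71154} + 18 \sqrt{1295}}$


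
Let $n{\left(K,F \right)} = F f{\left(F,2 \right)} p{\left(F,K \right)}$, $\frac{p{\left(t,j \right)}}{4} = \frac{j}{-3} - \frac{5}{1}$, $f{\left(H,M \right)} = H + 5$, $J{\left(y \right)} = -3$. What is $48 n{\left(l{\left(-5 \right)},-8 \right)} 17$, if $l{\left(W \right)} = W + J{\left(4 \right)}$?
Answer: $-182784$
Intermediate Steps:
$f{\left(H,M \right)} = 5 + H$
$l{\left(W \right)} = -3 + W$ ($l{\left(W \right)} = W - 3 = -3 + W$)
$p{\left(t,j \right)} = -20 - \frac{4 j}{3}$ ($p{\left(t,j \right)} = 4 \left(\frac{j}{-3} - \frac{5}{1}\right) = 4 \left(j \left(- \frac{1}{3}\right) - 5\right) = 4 \left(- \frac{j}{3} - 5\right) = 4 \left(-5 - \frac{j}{3}\right) = -20 - \frac{4 j}{3}$)
$n{\left(K,F \right)} = F \left(-20 - \frac{4 K}{3}\right) \left(5 + F\right)$ ($n{\left(K,F \right)} = F \left(5 + F\right) \left(-20 - \frac{4 K}{3}\right) = F \left(-20 - \frac{4 K}{3}\right) \left(5 + F\right)$)
$48 n{\left(l{\left(-5 \right)},-8 \right)} 17 = 48 \left(\left(- \frac{4}{3}\right) \left(-8\right) \left(5 - 8\right) \left(15 - 8\right)\right) 17 = 48 \left(\left(- \frac{4}{3}\right) \left(-8\right) \left(-3\right) \left(15 - 8\right)\right) 17 = 48 \left(\left(- \frac{4}{3}\right) \left(-8\right) \left(-3\right) 7\right) 17 = 48 \left(-224\right) 17 = \left(-10752\right) 17 = -182784$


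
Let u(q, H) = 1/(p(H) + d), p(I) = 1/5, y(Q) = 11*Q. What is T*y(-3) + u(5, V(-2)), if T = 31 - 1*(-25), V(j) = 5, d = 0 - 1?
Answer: -7397/4 ≈ -1849.3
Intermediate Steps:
d = -1
p(I) = ⅕
u(q, H) = -5/4 (u(q, H) = 1/(⅕ - 1) = 1/(-⅘) = -5/4)
T = 56 (T = 31 + 25 = 56)
T*y(-3) + u(5, V(-2)) = 56*(11*(-3)) - 5/4 = 56*(-33) - 5/4 = -1848 - 5/4 = -7397/4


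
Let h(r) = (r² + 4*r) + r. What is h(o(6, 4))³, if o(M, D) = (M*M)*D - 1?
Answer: 9479670858944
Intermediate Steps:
o(M, D) = -1 + D*M² (o(M, D) = M²*D - 1 = D*M² - 1 = -1 + D*M²)
h(r) = r² + 5*r
h(o(6, 4))³ = ((-1 + 4*6²)*(5 + (-1 + 4*6²)))³ = ((-1 + 4*36)*(5 + (-1 + 4*36)))³ = ((-1 + 144)*(5 + (-1 + 144)))³ = (143*(5 + 143))³ = (143*148)³ = 21164³ = 9479670858944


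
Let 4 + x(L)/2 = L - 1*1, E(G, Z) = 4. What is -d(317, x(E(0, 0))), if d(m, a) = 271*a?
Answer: 542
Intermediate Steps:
x(L) = -10 + 2*L (x(L) = -8 + 2*(L - 1*1) = -8 + 2*(L - 1) = -8 + 2*(-1 + L) = -8 + (-2 + 2*L) = -10 + 2*L)
-d(317, x(E(0, 0))) = -271*(-10 + 2*4) = -271*(-10 + 8) = -271*(-2) = -1*(-542) = 542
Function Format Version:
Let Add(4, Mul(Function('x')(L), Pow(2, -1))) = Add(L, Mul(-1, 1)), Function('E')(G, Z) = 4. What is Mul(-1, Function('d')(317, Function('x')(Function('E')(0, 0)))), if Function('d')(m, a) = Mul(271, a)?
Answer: 542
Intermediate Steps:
Function('x')(L) = Add(-10, Mul(2, L)) (Function('x')(L) = Add(-8, Mul(2, Add(L, Mul(-1, 1)))) = Add(-8, Mul(2, Add(L, -1))) = Add(-8, Mul(2, Add(-1, L))) = Add(-8, Add(-2, Mul(2, L))) = Add(-10, Mul(2, L)))
Mul(-1, Function('d')(317, Function('x')(Function('E')(0, 0)))) = Mul(-1, Mul(271, Add(-10, Mul(2, 4)))) = Mul(-1, Mul(271, Add(-10, 8))) = Mul(-1, Mul(271, -2)) = Mul(-1, -542) = 542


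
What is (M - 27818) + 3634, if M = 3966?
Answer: -20218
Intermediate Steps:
(M - 27818) + 3634 = (3966 - 27818) + 3634 = -23852 + 3634 = -20218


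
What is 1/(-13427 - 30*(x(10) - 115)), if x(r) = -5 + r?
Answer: -1/10127 ≈ -9.8746e-5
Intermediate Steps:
1/(-13427 - 30*(x(10) - 115)) = 1/(-13427 - 30*((-5 + 10) - 115)) = 1/(-13427 - 30*(5 - 115)) = 1/(-13427 - 30*(-110)) = 1/(-13427 + 3300) = 1/(-10127) = -1/10127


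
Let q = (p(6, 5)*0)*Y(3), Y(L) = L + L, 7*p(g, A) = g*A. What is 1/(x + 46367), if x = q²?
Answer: 1/46367 ≈ 2.1567e-5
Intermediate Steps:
p(g, A) = A*g/7 (p(g, A) = (g*A)/7 = (A*g)/7 = A*g/7)
Y(L) = 2*L
q = 0 (q = (((⅐)*5*6)*0)*(2*3) = ((30/7)*0)*6 = 0*6 = 0)
x = 0 (x = 0² = 0)
1/(x + 46367) = 1/(0 + 46367) = 1/46367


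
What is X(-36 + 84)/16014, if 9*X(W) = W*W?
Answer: 128/8007 ≈ 0.015986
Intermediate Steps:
X(W) = W**2/9 (X(W) = (W*W)/9 = W**2/9)
X(-36 + 84)/16014 = ((-36 + 84)**2/9)/16014 = ((1/9)*48**2)*(1/16014) = ((1/9)*2304)*(1/16014) = 256*(1/16014) = 128/8007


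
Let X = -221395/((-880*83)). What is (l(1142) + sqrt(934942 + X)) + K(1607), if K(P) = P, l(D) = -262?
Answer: 1345 + sqrt(12469459114695)/3652 ≈ 2311.9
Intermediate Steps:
X = 44279/14608 (X = -221395/(-73040) = -221395*(-1/73040) = 44279/14608 ≈ 3.0311)
(l(1142) + sqrt(934942 + X)) + K(1607) = (-262 + sqrt(934942 + 44279/14608)) + 1607 = (-262 + sqrt(13657677015/14608)) + 1607 = (-262 + sqrt(12469459114695)/3652) + 1607 = 1345 + sqrt(12469459114695)/3652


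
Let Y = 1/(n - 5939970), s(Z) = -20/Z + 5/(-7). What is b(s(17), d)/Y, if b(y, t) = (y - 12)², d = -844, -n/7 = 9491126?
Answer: -197765894205468/14161 ≈ -1.3966e+10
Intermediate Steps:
n = -66437882 (n = -7*9491126 = -66437882)
s(Z) = -5/7 - 20/Z (s(Z) = -20/Z + 5*(-⅐) = -20/Z - 5/7 = -5/7 - 20/Z)
b(y, t) = (-12 + y)²
Y = -1/72377852 (Y = 1/(-66437882 - 5939970) = 1/(-72377852) = -1/72377852 ≈ -1.3816e-8)
b(s(17), d)/Y = (-12 + (-5/7 - 20/17))²/(-1/72377852) = (-12 + (-5/7 - 20*1/17))²*(-72377852) = (-12 + (-5/7 - 20/17))²*(-72377852) = (-12 - 225/119)²*(-72377852) = (-1653/119)²*(-72377852) = (2732409/14161)*(-72377852) = -197765894205468/14161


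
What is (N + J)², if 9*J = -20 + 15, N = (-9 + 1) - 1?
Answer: 7396/81 ≈ 91.309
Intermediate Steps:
N = -9 (N = -8 - 1 = -9)
J = -5/9 (J = (-20 + 15)/9 = (⅑)*(-5) = -5/9 ≈ -0.55556)
(N + J)² = (-9 - 5/9)² = (-86/9)² = 7396/81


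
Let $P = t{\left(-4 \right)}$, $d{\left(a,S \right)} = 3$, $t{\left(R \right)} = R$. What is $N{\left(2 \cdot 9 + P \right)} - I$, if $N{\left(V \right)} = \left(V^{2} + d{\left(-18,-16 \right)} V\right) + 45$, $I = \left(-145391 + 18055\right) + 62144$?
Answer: $65475$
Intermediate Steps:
$P = -4$
$I = -65192$ ($I = -127336 + 62144 = -65192$)
$N{\left(V \right)} = 45 + V^{2} + 3 V$ ($N{\left(V \right)} = \left(V^{2} + 3 V\right) + 45 = 45 + V^{2} + 3 V$)
$N{\left(2 \cdot 9 + P \right)} - I = \left(45 + \left(2 \cdot 9 - 4\right)^{2} + 3 \left(2 \cdot 9 - 4\right)\right) - -65192 = \left(45 + \left(18 - 4\right)^{2} + 3 \left(18 - 4\right)\right) + 65192 = \left(45 + 14^{2} + 3 \cdot 14\right) + 65192 = \left(45 + 196 + 42\right) + 65192 = 283 + 65192 = 65475$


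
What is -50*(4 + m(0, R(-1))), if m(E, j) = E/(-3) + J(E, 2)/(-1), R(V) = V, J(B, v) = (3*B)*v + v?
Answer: -100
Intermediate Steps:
J(B, v) = v + 3*B*v (J(B, v) = 3*B*v + v = v + 3*B*v)
m(E, j) = -2 - 19*E/3 (m(E, j) = E/(-3) + (2*(1 + 3*E))/(-1) = E*(-⅓) + (2 + 6*E)*(-1) = -E/3 + (-2 - 6*E) = -2 - 19*E/3)
-50*(4 + m(0, R(-1))) = -50*(4 + (-2 - 19/3*0)) = -50*(4 + (-2 + 0)) = -50*(4 - 2) = -50*2 = -100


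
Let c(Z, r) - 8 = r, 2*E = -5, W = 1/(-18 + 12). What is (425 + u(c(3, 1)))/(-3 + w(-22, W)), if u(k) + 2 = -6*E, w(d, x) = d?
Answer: -438/25 ≈ -17.520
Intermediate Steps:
W = -⅙ (W = 1/(-6) = -⅙ ≈ -0.16667)
E = -5/2 (E = (½)*(-5) = -5/2 ≈ -2.5000)
c(Z, r) = 8 + r
u(k) = 13 (u(k) = -2 - 6*(-5/2) = -2 + 15 = 13)
(425 + u(c(3, 1)))/(-3 + w(-22, W)) = (425 + 13)/(-3 - 22) = 438/(-25) = 438*(-1/25) = -438/25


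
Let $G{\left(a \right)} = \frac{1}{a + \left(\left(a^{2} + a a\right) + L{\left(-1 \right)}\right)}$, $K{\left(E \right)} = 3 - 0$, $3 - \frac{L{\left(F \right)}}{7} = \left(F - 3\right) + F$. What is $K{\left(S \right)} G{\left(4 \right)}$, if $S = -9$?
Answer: $\frac{3}{92} \approx 0.032609$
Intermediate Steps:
$L{\left(F \right)} = 42 - 14 F$ ($L{\left(F \right)} = 21 - 7 \left(\left(F - 3\right) + F\right) = 21 - 7 \left(\left(-3 + F\right) + F\right) = 21 - 7 \left(-3 + 2 F\right) = 21 - \left(-21 + 14 F\right) = 42 - 14 F$)
$K{\left(E \right)} = 3$ ($K{\left(E \right)} = 3 + 0 = 3$)
$G{\left(a \right)} = \frac{1}{56 + a + 2 a^{2}}$ ($G{\left(a \right)} = \frac{1}{a + \left(\left(a^{2} + a a\right) + \left(42 - -14\right)\right)} = \frac{1}{a + \left(\left(a^{2} + a^{2}\right) + \left(42 + 14\right)\right)} = \frac{1}{a + \left(2 a^{2} + 56\right)} = \frac{1}{a + \left(56 + 2 a^{2}\right)} = \frac{1}{56 + a + 2 a^{2}}$)
$K{\left(S \right)} G{\left(4 \right)} = \frac{3}{56 + 4 + 2 \cdot 4^{2}} = \frac{3}{56 + 4 + 2 \cdot 16} = \frac{3}{56 + 4 + 32} = \frac{3}{92}$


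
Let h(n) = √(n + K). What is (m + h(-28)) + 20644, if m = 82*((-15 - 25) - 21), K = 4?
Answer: 15642 + 2*I*√6 ≈ 15642.0 + 4.899*I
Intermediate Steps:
h(n) = √(4 + n) (h(n) = √(n + 4) = √(4 + n))
m = -5002 (m = 82*(-40 - 21) = 82*(-61) = -5002)
(m + h(-28)) + 20644 = (-5002 + √(4 - 28)) + 20644 = (-5002 + √(-24)) + 20644 = (-5002 + 2*I*√6) + 20644 = 15642 + 2*I*√6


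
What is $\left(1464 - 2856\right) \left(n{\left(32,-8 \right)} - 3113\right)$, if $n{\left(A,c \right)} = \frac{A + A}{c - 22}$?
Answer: $\frac{21681328}{5} \approx 4.3363 \cdot 10^{6}$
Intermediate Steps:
$n{\left(A,c \right)} = \frac{2 A}{-22 + c}$
$\left(1464 - 2856\right) \left(n{\left(32,-8 \right)} - 3113\right) = \left(1464 - 2856\right) \left(2 \cdot 32 \frac{1}{-22 - 8} - 3113\right) = - 1392 \left(2 \cdot 32 \frac{1}{-30} - 3113\right) = - 1392 \left(2 \cdot 32 \left(- \frac{1}{30}\right) - 3113\right) = - 1392 \left(- \frac{32}{15} - 3113\right) = \left(-1392\right) \left(- \frac{46727}{15}\right) = \frac{21681328}{5}$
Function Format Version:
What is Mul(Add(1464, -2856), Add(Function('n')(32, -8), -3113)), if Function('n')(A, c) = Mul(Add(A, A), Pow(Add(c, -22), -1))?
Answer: Rational(21681328, 5) ≈ 4.3363e+6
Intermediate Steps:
Function('n')(A, c) = Mul(2, A, Pow(Add(-22, c), -1)) (Function('n')(A, c) = Mul(Mul(2, A), Pow(Add(-22, c), -1)) = Mul(2, A, Pow(Add(-22, c), -1)))
Mul(Add(1464, -2856), Add(Function('n')(32, -8), -3113)) = Mul(Add(1464, -2856), Add(Mul(2, 32, Pow(Add(-22, -8), -1)), -3113)) = Mul(-1392, Add(Mul(2, 32, Pow(-30, -1)), -3113)) = Mul(-1392, Add(Mul(2, 32, Rational(-1, 30)), -3113)) = Mul(-1392, Add(Rational(-32, 15), -3113)) = Mul(-1392, Rational(-46727, 15)) = Rational(21681328, 5)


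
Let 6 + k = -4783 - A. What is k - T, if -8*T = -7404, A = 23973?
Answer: -59375/2 ≈ -29688.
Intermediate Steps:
T = 1851/2 (T = -1/8*(-7404) = 1851/2 ≈ 925.50)
k = -28762 (k = -6 + (-4783 - 1*23973) = -6 + (-4783 - 23973) = -6 - 28756 = -28762)
k - T = -28762 - 1*1851/2 = -28762 - 1851/2 = -59375/2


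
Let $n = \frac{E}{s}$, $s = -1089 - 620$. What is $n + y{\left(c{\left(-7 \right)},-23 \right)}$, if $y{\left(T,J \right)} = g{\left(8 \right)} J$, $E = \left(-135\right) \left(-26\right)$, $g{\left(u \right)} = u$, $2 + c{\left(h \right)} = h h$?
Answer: $- \frac{317966}{1709} \approx -186.05$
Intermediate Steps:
$c{\left(h \right)} = -2 + h^{2}$ ($c{\left(h \right)} = -2 + h h = -2 + h^{2}$)
$s = -1709$
$E = 3510$
$y{\left(T,J \right)} = 8 J$
$n = - \frac{3510}{1709}$ ($n = \frac{3510}{-1709} = 3510 \left(- \frac{1}{1709}\right) = - \frac{3510}{1709} \approx -2.0538$)
$n + y{\left(c{\left(-7 \right)},-23 \right)} = - \frac{3510}{1709} + 8 \left(-23\right) = - \frac{3510}{1709} - 184 = - \frac{317966}{1709}$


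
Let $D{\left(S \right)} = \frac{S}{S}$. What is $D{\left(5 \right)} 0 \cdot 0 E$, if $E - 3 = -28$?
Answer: $0$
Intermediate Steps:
$E = -25$ ($E = 3 - 28 = -25$)
$D{\left(S \right)} = 1$
$D{\left(5 \right)} 0 \cdot 0 E = 1 \cdot 0 \cdot 0 \left(-25\right) = 0 \cdot 0 \left(-25\right) = 0 \left(-25\right) = 0$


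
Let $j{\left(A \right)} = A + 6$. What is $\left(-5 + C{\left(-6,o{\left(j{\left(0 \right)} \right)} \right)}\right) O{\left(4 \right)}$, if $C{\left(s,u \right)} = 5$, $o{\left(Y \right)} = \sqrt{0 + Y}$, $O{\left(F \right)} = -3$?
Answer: $0$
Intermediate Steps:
$j{\left(A \right)} = 6 + A$
$o{\left(Y \right)} = \sqrt{Y}$
$\left(-5 + C{\left(-6,o{\left(j{\left(0 \right)} \right)} \right)}\right) O{\left(4 \right)} = \left(-5 + 5\right) \left(-3\right) = 0 \left(-3\right) = 0$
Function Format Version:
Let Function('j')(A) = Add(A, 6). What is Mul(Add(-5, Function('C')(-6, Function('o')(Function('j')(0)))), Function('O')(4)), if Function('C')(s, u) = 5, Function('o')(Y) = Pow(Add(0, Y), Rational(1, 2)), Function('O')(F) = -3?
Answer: 0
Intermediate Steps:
Function('j')(A) = Add(6, A)
Function('o')(Y) = Pow(Y, Rational(1, 2))
Mul(Add(-5, Function('C')(-6, Function('o')(Function('j')(0)))), Function('O')(4)) = Mul(Add(-5, 5), -3) = Mul(0, -3) = 0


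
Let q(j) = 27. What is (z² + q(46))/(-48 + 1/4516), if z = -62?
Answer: -17481436/216767 ≈ -80.646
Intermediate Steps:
(z² + q(46))/(-48 + 1/4516) = ((-62)² + 27)/(-48 + 1/4516) = (3844 + 27)/(-48 + 1/4516) = 3871/(-216767/4516) = 3871*(-4516/216767) = -17481436/216767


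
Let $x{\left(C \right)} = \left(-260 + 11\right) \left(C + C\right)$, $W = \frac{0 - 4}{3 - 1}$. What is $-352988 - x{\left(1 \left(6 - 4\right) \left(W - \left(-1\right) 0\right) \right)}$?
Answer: $-354980$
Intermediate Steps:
$W = -2$ ($W = - \frac{4}{2} = \left(-4\right) \frac{1}{2} = -2$)
$x{\left(C \right)} = - 498 C$ ($x{\left(C \right)} = - 249 \cdot 2 C = - 498 C$)
$-352988 - x{\left(1 \left(6 - 4\right) \left(W - \left(-1\right) 0\right) \right)} = -352988 - - 498 \cdot 1 \left(6 - 4\right) \left(-2 - \left(-1\right) 0\right) = -352988 - - 498 \cdot 1 \cdot 2 \left(-2 - 0\right) = -352988 - - 498 \cdot 2 \left(-2 + 0\right) = -352988 - - 498 \cdot 2 \left(-2\right) = -352988 - \left(-498\right) \left(-4\right) = -352988 - 1992 = -354980$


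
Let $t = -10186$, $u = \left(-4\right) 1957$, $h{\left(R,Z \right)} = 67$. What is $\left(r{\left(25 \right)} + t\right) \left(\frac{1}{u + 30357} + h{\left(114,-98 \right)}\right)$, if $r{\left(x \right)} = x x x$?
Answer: $\frac{8209865916}{22529} \approx 3.6441 \cdot 10^{5}$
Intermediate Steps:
$u = -7828$
$r{\left(x \right)} = x^{3}$ ($r{\left(x \right)} = x^{2} x = x^{3}$)
$\left(r{\left(25 \right)} + t\right) \left(\frac{1}{u + 30357} + h{\left(114,-98 \right)}\right) = \left(25^{3} - 10186\right) \left(\frac{1}{-7828 + 30357} + 67\right) = \left(15625 - 10186\right) \left(\frac{1}{22529} + 67\right) = 5439 \left(\frac{1}{22529} + 67\right) = 5439 \cdot \frac{1509444}{22529} = \frac{8209865916}{22529}$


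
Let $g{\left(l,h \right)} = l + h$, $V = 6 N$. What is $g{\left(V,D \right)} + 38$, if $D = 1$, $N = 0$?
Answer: $39$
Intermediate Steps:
$V = 0$ ($V = 6 \cdot 0 = 0$)
$g{\left(l,h \right)} = h + l$
$g{\left(V,D \right)} + 38 = \left(1 + 0\right) + 38 = 1 + 38 = 39$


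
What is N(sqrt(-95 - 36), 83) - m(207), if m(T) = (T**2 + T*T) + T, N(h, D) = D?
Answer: -85822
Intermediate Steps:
m(T) = T + 2*T**2 (m(T) = (T**2 + T**2) + T = 2*T**2 + T = T + 2*T**2)
N(sqrt(-95 - 36), 83) - m(207) = 83 - 207*(1 + 2*207) = 83 - 207*(1 + 414) = 83 - 207*415 = 83 - 1*85905 = 83 - 85905 = -85822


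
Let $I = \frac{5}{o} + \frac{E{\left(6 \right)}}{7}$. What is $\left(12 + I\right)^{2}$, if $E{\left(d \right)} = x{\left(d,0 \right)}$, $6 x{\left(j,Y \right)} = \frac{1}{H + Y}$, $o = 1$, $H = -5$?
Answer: $\frac{12737761}{44100} \approx 288.84$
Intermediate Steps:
$x{\left(j,Y \right)} = \frac{1}{6 \left(-5 + Y\right)}$
$E{\left(d \right)} = - \frac{1}{30}$ ($E{\left(d \right)} = \frac{1}{6 \left(-5 + 0\right)} = \frac{1}{6 \left(-5\right)} = \frac{1}{6} \left(- \frac{1}{5}\right) = - \frac{1}{30}$)
$I = \frac{1049}{210}$ ($I = \frac{5}{1} - \frac{1}{30 \cdot 7} = 5 \cdot 1 - \frac{1}{210} = 5 - \frac{1}{210} = \frac{1049}{210} \approx 4.9952$)
$\left(12 + I\right)^{2} = \left(12 + \frac{1049}{210}\right)^{2} = \left(\frac{3569}{210}\right)^{2} = \frac{12737761}{44100}$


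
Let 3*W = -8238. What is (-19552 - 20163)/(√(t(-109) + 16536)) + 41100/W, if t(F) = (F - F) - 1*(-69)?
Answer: -20550/1373 - 7943*√205/369 ≈ -323.17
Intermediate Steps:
W = -2746 (W = (⅓)*(-8238) = -2746)
t(F) = 69 (t(F) = 0 + 69 = 69)
(-19552 - 20163)/(√(t(-109) + 16536)) + 41100/W = (-19552 - 20163)/(√(69 + 16536)) + 41100/(-2746) = -39715*√205/1845 + 41100*(-1/2746) = -39715*√205/1845 - 20550/1373 = -7943*√205/369 - 20550/1373 = -20550/1373 - 7943*√205/369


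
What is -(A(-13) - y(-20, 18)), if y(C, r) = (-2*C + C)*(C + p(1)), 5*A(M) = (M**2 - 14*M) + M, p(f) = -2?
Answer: -2538/5 ≈ -507.60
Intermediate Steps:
A(M) = -13*M/5 + M**2/5 (A(M) = ((M**2 - 14*M) + M)/5 = (M**2 - 13*M)/5 = -13*M/5 + M**2/5)
y(C, r) = -C*(-2 + C) (y(C, r) = (-2*C + C)*(C - 2) = (-C)*(-2 + C) = -C*(-2 + C))
-(A(-13) - y(-20, 18)) = -((1/5)*(-13)*(-13 - 13) - (-20)*(2 - 1*(-20))) = -((1/5)*(-13)*(-26) - (-20)*(2 + 20)) = -(338/5 - (-20)*22) = -(338/5 - 1*(-440)) = -(338/5 + 440) = -1*2538/5 = -2538/5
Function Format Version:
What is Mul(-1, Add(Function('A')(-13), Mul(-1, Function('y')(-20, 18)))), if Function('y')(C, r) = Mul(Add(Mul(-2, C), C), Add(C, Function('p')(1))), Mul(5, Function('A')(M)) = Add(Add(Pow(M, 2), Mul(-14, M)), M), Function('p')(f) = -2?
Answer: Rational(-2538, 5) ≈ -507.60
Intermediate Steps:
Function('A')(M) = Add(Mul(Rational(-13, 5), M), Mul(Rational(1, 5), Pow(M, 2))) (Function('A')(M) = Mul(Rational(1, 5), Add(Add(Pow(M, 2), Mul(-14, M)), M)) = Mul(Rational(1, 5), Add(Pow(M, 2), Mul(-13, M))) = Add(Mul(Rational(-13, 5), M), Mul(Rational(1, 5), Pow(M, 2))))
Function('y')(C, r) = Mul(-1, C, Add(-2, C)) (Function('y')(C, r) = Mul(Add(Mul(-2, C), C), Add(C, -2)) = Mul(Mul(-1, C), Add(-2, C)) = Mul(-1, C, Add(-2, C)))
Mul(-1, Add(Function('A')(-13), Mul(-1, Function('y')(-20, 18)))) = Mul(-1, Add(Mul(Rational(1, 5), -13, Add(-13, -13)), Mul(-1, Mul(-20, Add(2, Mul(-1, -20)))))) = Mul(-1, Add(Mul(Rational(1, 5), -13, -26), Mul(-1, Mul(-20, Add(2, 20))))) = Mul(-1, Add(Rational(338, 5), Mul(-1, Mul(-20, 22)))) = Mul(-1, Add(Rational(338, 5), Mul(-1, -440))) = Mul(-1, Add(Rational(338, 5), 440)) = Mul(-1, Rational(2538, 5)) = Rational(-2538, 5)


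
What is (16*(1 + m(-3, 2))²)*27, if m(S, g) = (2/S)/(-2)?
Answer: 768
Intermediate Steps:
m(S, g) = -1/S (m(S, g) = (2/S)*(-½) = -1/S)
(16*(1 + m(-3, 2))²)*27 = (16*(1 - 1/(-3))²)*27 = (16*(1 - 1*(-⅓))²)*27 = (16*(1 + ⅓)²)*27 = (16*(4/3)²)*27 = (16*(16/9))*27 = (256/9)*27 = 768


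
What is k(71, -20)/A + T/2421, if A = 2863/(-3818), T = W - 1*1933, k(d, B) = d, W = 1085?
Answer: -658707662/6931323 ≈ -95.033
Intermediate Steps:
T = -848 (T = 1085 - 1*1933 = 1085 - 1933 = -848)
A = -2863/3818 (A = 2863*(-1/3818) = -2863/3818 ≈ -0.74987)
k(71, -20)/A + T/2421 = 71/(-2863/3818) - 848/2421 = 71*(-3818/2863) - 848*1/2421 = -271078/2863 - 848/2421 = -658707662/6931323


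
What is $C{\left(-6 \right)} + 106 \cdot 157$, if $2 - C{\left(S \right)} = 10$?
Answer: $16634$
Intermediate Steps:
$C{\left(S \right)} = -8$ ($C{\left(S \right)} = 2 - 10 = -8$)
$C{\left(-6 \right)} + 106 \cdot 157 = -8 + 106 \cdot 157 = -8 + 16642 = 16634$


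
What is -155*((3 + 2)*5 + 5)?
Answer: -4650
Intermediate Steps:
-155*((3 + 2)*5 + 5) = -155*(5*5 + 5) = -155*(25 + 5) = -155*30 = -4650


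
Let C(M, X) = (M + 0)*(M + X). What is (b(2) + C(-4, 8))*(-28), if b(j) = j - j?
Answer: 448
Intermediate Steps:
C(M, X) = M*(M + X)
b(j) = 0
(b(2) + C(-4, 8))*(-28) = (0 - 4*(-4 + 8))*(-28) = (0 - 4*4)*(-28) = (0 - 16)*(-28) = -16*(-28) = 448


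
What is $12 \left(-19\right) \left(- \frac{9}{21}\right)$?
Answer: $\frac{684}{7} \approx 97.714$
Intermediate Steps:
$12 \left(-19\right) \left(- \frac{9}{21}\right) = - 228 \left(\left(-9\right) \frac{1}{21}\right) = \left(-228\right) \left(- \frac{3}{7}\right) = \frac{684}{7}$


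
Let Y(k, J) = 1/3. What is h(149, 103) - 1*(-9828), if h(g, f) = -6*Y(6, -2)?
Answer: 9826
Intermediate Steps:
Y(k, J) = ⅓
h(g, f) = -2 (h(g, f) = -6*⅓ = -2)
h(149, 103) - 1*(-9828) = -2 - 1*(-9828) = -2 + 9828 = 9826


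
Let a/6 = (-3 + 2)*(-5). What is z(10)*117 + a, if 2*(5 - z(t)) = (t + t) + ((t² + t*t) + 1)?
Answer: -24627/2 ≈ -12314.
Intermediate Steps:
a = 30 (a = 6*((-3 + 2)*(-5)) = 6*(-1*(-5)) = 6*5 = 30)
z(t) = 9/2 - t - t² (z(t) = 5 - ((t + t) + ((t² + t*t) + 1))/2 = 5 - (2*t + ((t² + t²) + 1))/2 = 5 - (2*t + (2*t² + 1))/2 = 5 - (2*t + (1 + 2*t²))/2 = 5 - (1 + 2*t + 2*t²)/2 = 5 + (-½ - t - t²) = 9/2 - t - t²)
z(10)*117 + a = (9/2 - 1*10 - 1*10²)*117 + 30 = (9/2 - 10 - 1*100)*117 + 30 = (9/2 - 10 - 100)*117 + 30 = -211/2*117 + 30 = -24687/2 + 30 = -24627/2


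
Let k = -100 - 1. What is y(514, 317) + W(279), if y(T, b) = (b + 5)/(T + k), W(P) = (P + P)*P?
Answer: 9185284/59 ≈ 1.5568e+5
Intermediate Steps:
k = -101
W(P) = 2*P² (W(P) = (2*P)*P = 2*P²)
y(T, b) = (5 + b)/(-101 + T) (y(T, b) = (b + 5)/(T - 101) = (5 + b)/(-101 + T))
y(514, 317) + W(279) = (5 + 317)/(-101 + 514) + 2*279² = 322/413 + 2*77841 = (1/413)*322 + 155682 = 46/59 + 155682 = 9185284/59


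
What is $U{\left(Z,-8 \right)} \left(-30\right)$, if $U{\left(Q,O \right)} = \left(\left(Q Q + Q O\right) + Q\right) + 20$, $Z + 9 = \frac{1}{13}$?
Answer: $- \frac{821760}{169} \approx -4862.5$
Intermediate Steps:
$Z = - \frac{116}{13}$ ($Z = -9 + \frac{1}{13} = - \frac{116}{13} \approx -8.9231$)
$U{\left(Q,O \right)} = 20 + Q + Q^{2} + O Q$ ($U{\left(Q,O \right)} = \left(\left(Q^{2} + O Q\right) + Q\right) + 20 = \left(Q + Q^{2} + O Q\right) + 20 = 20 + Q + Q^{2} + O Q$)
$U{\left(Z,-8 \right)} \left(-30\right) = \left(20 - \frac{116}{13} + \left(- \frac{116}{13}\right)^{2} - - \frac{928}{13}\right) \left(-30\right) = \left(20 - \frac{116}{13} + \frac{13456}{169} + \frac{928}{13}\right) \left(-30\right) = \frac{27392}{169} \left(-30\right) = - \frac{821760}{169}$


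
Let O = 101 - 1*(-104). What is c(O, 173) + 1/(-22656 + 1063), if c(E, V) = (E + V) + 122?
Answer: 10796499/21593 ≈ 500.00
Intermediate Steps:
O = 205 (O = 101 + 104 = 205)
c(E, V) = 122 + E + V
c(O, 173) + 1/(-22656 + 1063) = (122 + 205 + 173) + 1/(-22656 + 1063) = 500 + 1/(-21593) = 500 - 1/21593 = 10796499/21593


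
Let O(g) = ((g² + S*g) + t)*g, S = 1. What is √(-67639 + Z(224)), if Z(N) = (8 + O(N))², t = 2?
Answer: √127465364415497 ≈ 1.1290e+7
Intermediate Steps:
O(g) = g*(2 + g + g²) (O(g) = ((g² + 1*g) + 2)*g = ((g² + g) + 2)*g = ((g + g²) + 2)*g = (2 + g + g²)*g = g*(2 + g + g²))
Z(N) = (8 + N*(2 + N + N²))²
√(-67639 + Z(224)) = √(-67639 + (8 + 224*(2 + 224 + 224²))²) = √(-67639 + (8 + 224*(2 + 224 + 50176))²) = √(-67639 + (8 + 224*50402)²) = √(-67639 + (8 + 11290048)²) = √(-67639 + 11290056²) = √(-67639 + 127465364483136) = √127465364415497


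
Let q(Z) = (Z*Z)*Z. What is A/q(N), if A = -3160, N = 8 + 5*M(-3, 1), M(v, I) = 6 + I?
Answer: -3160/79507 ≈ -0.039745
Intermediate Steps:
N = 43 (N = 8 + 5*(6 + 1) = 8 + 5*7 = 8 + 35 = 43)
q(Z) = Z³ (q(Z) = Z²*Z = Z³)
A/q(N) = -3160/(43³) = -3160/79507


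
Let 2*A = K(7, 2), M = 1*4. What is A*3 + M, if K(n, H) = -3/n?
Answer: 47/14 ≈ 3.3571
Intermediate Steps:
M = 4
A = -3/14 (A = (-3/7)/2 = (-3*⅐)/2 = (½)*(-3/7) = -3/14 ≈ -0.21429)
A*3 + M = -3/14*3 + 4 = -9/14 + 4 = 47/14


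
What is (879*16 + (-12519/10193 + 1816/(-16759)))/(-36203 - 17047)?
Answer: -2402247268759/9096403932750 ≈ -0.26409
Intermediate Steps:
(879*16 + (-12519/10193 + 1816/(-16759)))/(-36203 - 17047) = (14064 + (-12519*1/10193 + 1816*(-1/16759)))/(-53250) = (14064 + (-12519/10193 - 1816/16759))*(-1/53250) = (14064 - 228316409/170824487)*(-1/53250) = (2402247268759/170824487)*(-1/53250) = -2402247268759/9096403932750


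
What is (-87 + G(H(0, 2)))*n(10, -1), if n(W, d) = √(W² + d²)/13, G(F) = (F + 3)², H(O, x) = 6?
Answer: -6*√101/13 ≈ -4.6384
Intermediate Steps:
G(F) = (3 + F)²
n(W, d) = √(W² + d²)/13 (n(W, d) = √(W² + d²)*(1/13) = √(W² + d²)/13)
(-87 + G(H(0, 2)))*n(10, -1) = (-87 + (3 + 6)²)*(√(10² + (-1)²)/13) = (-87 + 9²)*(√(100 + 1)/13) = (-87 + 81)*(√101/13) = -6*√101/13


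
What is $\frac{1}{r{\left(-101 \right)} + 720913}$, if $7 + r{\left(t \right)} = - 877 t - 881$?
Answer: $\frac{1}{808602} \approx 1.2367 \cdot 10^{-6}$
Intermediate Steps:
$r{\left(t \right)} = -888 - 877 t$ ($r{\left(t \right)} = -7 - \left(881 + 877 t\right) = -888 - 877 t$)
$\frac{1}{r{\left(-101 \right)} + 720913} = \frac{1}{\left(-888 - -88577\right) + 720913} = \frac{1}{\left(-888 + 88577\right) + 720913} = \frac{1}{87689 + 720913} = \frac{1}{808602}$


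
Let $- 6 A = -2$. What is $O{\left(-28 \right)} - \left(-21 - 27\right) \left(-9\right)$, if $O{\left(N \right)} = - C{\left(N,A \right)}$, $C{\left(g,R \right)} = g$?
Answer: $-404$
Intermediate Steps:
$A = \frac{1}{3}$ ($A = \left(- \frac{1}{6}\right) \left(-2\right) = \frac{1}{3} \approx 0.33333$)
$O{\left(N \right)} = - N$
$O{\left(-28 \right)} - \left(-21 - 27\right) \left(-9\right) = \left(-1\right) \left(-28\right) - \left(-21 - 27\right) \left(-9\right) = 28 - \left(-48\right) \left(-9\right) = 28 - 432 = -404$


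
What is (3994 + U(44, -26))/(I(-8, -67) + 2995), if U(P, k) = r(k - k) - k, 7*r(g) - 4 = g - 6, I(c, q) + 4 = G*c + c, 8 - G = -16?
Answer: 28138/19537 ≈ 1.4402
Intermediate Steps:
G = 24 (G = 8 - 1*(-16) = 8 + 16 = 24)
I(c, q) = -4 + 25*c (I(c, q) = -4 + (24*c + c) = -4 + 25*c)
r(g) = -2/7 + g/7 (r(g) = 4/7 + (g - 6)/7 = 4/7 + (-6 + g)/7 = 4/7 + (-6/7 + g/7) = -2/7 + g/7)
U(P, k) = -2/7 - k (U(P, k) = (-2/7 + (k - k)/7) - k = (-2/7 + (1/7)*0) - k = (-2/7 + 0) - k = -2/7 - k)
(3994 + U(44, -26))/(I(-8, -67) + 2995) = (3994 + (-2/7 - 1*(-26)))/((-4 + 25*(-8)) + 2995) = (3994 + (-2/7 + 26))/((-4 - 200) + 2995) = (3994 + 180/7)/(-204 + 2995) = (28138/7)/2791 = (28138/7)*(1/2791) = 28138/19537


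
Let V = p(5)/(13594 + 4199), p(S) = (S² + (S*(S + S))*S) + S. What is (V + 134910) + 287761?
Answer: 7520585383/17793 ≈ 4.2267e+5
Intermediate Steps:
p(S) = S + S² + 2*S³ (p(S) = (S² + (S*(2*S))*S) + S = (S² + (2*S²)*S) + S = (S² + 2*S³) + S = S + S² + 2*S³)
V = 280/17793 (V = (5*(1 + 5 + 2*5²))/(13594 + 4199) = (5*(1 + 5 + 2*25))/17793 = (5*(1 + 5 + 50))/17793 = (5*56)/17793 = (1/17793)*280 = 280/17793 ≈ 0.015737)
(V + 134910) + 287761 = (280/17793 + 134910) + 287761 = 2400453910/17793 + 287761 = 7520585383/17793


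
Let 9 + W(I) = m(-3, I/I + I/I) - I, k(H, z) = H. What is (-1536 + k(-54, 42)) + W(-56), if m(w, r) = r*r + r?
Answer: -1537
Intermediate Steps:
m(w, r) = r + r**2 (m(w, r) = r**2 + r = r + r**2)
W(I) = -3 - I (W(I) = -9 + ((I/I + I/I)*(1 + (I/I + I/I)) - I) = -9 + ((1 + 1)*(1 + (1 + 1)) - I) = -9 + (2*(1 + 2) - I) = -9 + (2*3 - I) = -9 + (6 - I) = -3 - I)
(-1536 + k(-54, 42)) + W(-56) = (-1536 - 54) + (-3 - 1*(-56)) = -1590 + (-3 + 56) = -1590 + 53 = -1537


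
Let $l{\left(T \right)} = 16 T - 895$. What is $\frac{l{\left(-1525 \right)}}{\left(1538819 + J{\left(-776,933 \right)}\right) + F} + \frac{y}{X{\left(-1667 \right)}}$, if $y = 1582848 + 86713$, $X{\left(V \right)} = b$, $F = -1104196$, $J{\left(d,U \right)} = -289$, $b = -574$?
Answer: $- \frac{4421717236}{1520169} \approx -2908.7$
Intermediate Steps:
$X{\left(V \right)} = -574$
$y = 1669561$
$l{\left(T \right)} = -895 + 16 T$
$\frac{l{\left(-1525 \right)}}{\left(1538819 + J{\left(-776,933 \right)}\right) + F} + \frac{y}{X{\left(-1667 \right)}} = \frac{-895 + 16 \left(-1525\right)}{\left(1538819 - 289\right) - 1104196} + \frac{1669561}{-574} = \frac{-895 - 24400}{1538530 - 1104196} + 1669561 \left(- \frac{1}{574}\right) = - \frac{25295}{434334} - \frac{40721}{14} = - \frac{4421717236}{1520169}$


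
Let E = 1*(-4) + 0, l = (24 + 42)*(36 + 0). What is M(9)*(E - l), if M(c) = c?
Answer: -21420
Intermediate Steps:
l = 2376 (l = 66*36 = 2376)
E = -4 (E = -4 + 0 = -4)
M(9)*(E - l) = 9*(-4 - 1*2376) = 9*(-4 - 2376) = 9*(-2380) = -21420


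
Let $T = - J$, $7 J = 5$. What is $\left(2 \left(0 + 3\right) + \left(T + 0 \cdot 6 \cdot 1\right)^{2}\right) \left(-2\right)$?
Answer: $- \frac{638}{49} \approx -13.02$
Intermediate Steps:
$J = \frac{5}{7}$ ($J = \frac{1}{7} \cdot 5 = \frac{5}{7} \approx 0.71429$)
$T = - \frac{5}{7}$ ($T = \left(-1\right) \frac{5}{7} = - \frac{5}{7} \approx -0.71429$)
$\left(2 \left(0 + 3\right) + \left(T + 0 \cdot 6 \cdot 1\right)^{2}\right) \left(-2\right) = \left(2 \left(0 + 3\right) + \left(- \frac{5}{7} + 0 \cdot 6 \cdot 1\right)^{2}\right) \left(-2\right) = \left(2 \cdot 3 + \left(- \frac{5}{7} + 0 \cdot 1\right)^{2}\right) \left(-2\right) = \left(6 + \left(- \frac{5}{7} + 0\right)^{2}\right) \left(-2\right) = \left(6 + \left(- \frac{5}{7}\right)^{2}\right) \left(-2\right) = \left(6 + \frac{25}{49}\right) \left(-2\right) = \frac{319}{49} \left(-2\right) = - \frac{638}{49}$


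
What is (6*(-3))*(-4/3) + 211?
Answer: 235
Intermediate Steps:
(6*(-3))*(-4/3) + 211 = -(-72)/3 + 211 = -18*(-4/3) + 211 = 24 + 211 = 235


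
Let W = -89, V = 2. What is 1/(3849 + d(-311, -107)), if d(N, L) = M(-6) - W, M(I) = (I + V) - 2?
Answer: 1/3932 ≈ 0.00025432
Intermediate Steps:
M(I) = I (M(I) = (I + 2) - 2 = (2 + I) - 2 = I)
d(N, L) = 83 (d(N, L) = -6 - 1*(-89) = -6 + 89 = 83)
1/(3849 + d(-311, -107)) = 1/(3849 + 83) = 1/3932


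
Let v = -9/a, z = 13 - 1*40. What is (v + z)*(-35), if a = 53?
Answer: 50400/53 ≈ 950.94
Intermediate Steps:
z = -27 (z = 13 - 40 = -27)
v = -9/53 ≈ -0.16981
(v + z)*(-35) = (-9/53 - 27)*(-35) = -1440/53*(-35) = 50400/53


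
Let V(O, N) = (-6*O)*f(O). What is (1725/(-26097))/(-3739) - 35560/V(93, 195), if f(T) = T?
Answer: 578319394105/843940731267 ≈ 0.68526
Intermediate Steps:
V(O, N) = -6*O**2 (V(O, N) = (-6*O)*O = -6*O**2)
(1725/(-26097))/(-3739) - 35560/V(93, 195) = (1725/(-26097))/(-3739) - 35560/((-6*93**2)) = (1725*(-1/26097))*(-1/3739) - 35560/((-6*8649)) = -575/8699*(-1/3739) - 35560/(-51894) = 575/32525561 - 35560*(-1/51894) = 575/32525561 + 17780/25947 = 578319394105/843940731267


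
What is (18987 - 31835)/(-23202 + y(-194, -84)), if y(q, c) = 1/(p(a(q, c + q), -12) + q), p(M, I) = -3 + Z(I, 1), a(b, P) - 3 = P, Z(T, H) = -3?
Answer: 2569600/4640401 ≈ 0.55375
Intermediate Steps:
a(b, P) = 3 + P
p(M, I) = -6 (p(M, I) = -3 - 3 = -6)
y(q, c) = 1/(-6 + q)
(18987 - 31835)/(-23202 + y(-194, -84)) = (18987 - 31835)/(-23202 + 1/(-6 - 194)) = -12848/(-23202 + 1/(-200)) = -12848/(-23202 - 1/200) = -12848/(-4640401/200) = -12848*(-200/4640401) = 2569600/4640401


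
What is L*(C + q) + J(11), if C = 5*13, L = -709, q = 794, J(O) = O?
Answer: -609020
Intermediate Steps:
C = 65
L*(C + q) + J(11) = -709*(65 + 794) + 11 = -709*859 + 11 = -609031 + 11 = -609020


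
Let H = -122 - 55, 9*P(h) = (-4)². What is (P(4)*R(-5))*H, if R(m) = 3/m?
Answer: 944/5 ≈ 188.80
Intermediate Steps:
P(h) = 16/9 (P(h) = (⅑)*(-4)² = (⅑)*16 = 16/9)
H = -177
(P(4)*R(-5))*H = (16*(3/(-5))/9)*(-177) = (16*(3*(-⅕))/9)*(-177) = ((16/9)*(-⅗))*(-177) = -16/15*(-177) = 944/5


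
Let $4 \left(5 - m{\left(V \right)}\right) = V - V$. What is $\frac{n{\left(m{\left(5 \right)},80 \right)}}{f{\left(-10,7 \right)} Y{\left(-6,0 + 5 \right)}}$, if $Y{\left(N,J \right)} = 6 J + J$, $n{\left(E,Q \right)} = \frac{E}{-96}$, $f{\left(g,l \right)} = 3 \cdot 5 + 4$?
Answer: $- \frac{1}{12768} \approx -7.8321 \cdot 10^{-5}$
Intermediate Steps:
$m{\left(V \right)} = 5$ ($m{\left(V \right)} = 5 - \frac{V - V}{4} = 5 - 0 = 5 + 0 = 5$)
$f{\left(g,l \right)} = 19$ ($f{\left(g,l \right)} = 15 + 4 = 19$)
$n{\left(E,Q \right)} = - \frac{E}{96}$ ($n{\left(E,Q \right)} = E \left(- \frac{1}{96}\right) = - \frac{E}{96}$)
$Y{\left(N,J \right)} = 7 J$
$\frac{n{\left(m{\left(5 \right)},80 \right)}}{f{\left(-10,7 \right)} Y{\left(-6,0 + 5 \right)}} = \frac{\left(- \frac{1}{96}\right) 5}{19 \cdot 7 \left(0 + 5\right)} = - \frac{5}{96 \cdot 19 \cdot 7 \cdot 5} = - \frac{5}{96 \cdot 19 \cdot 35} = - \frac{5}{96 \cdot 665} = \left(- \frac{5}{96}\right) \frac{1}{665} = - \frac{1}{12768}$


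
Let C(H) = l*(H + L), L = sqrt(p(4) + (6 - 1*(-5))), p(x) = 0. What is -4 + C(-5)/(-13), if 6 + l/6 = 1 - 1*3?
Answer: -292/13 + 48*sqrt(11)/13 ≈ -10.216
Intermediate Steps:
L = sqrt(11) (L = sqrt(0 + (6 - 1*(-5))) = sqrt(0 + (6 + 5)) = sqrt(0 + 11) = sqrt(11) ≈ 3.3166)
l = -48 (l = -36 + 6*(1 - 1*3) = -36 + 6*(1 - 3) = -36 + 6*(-2) = -36 - 12 = -48)
C(H) = -48*H - 48*sqrt(11) (C(H) = -48*(H + sqrt(11)) = -48*H - 48*sqrt(11))
-4 + C(-5)/(-13) = -4 + (-48*(-5) - 48*sqrt(11))/(-13) = -4 + (240 - 48*sqrt(11))*(-1/13) = -4 + (-240/13 + 48*sqrt(11)/13) = -292/13 + 48*sqrt(11)/13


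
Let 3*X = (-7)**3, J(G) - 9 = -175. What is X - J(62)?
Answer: 155/3 ≈ 51.667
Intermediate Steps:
J(G) = -166 (J(G) = 9 - 175 = -166)
X = -343/3 (X = (1/3)*(-7)**3 = (1/3)*(-343) = -343/3 ≈ -114.33)
X - J(62) = -343/3 - 1*(-166) = -343/3 + 166 = 155/3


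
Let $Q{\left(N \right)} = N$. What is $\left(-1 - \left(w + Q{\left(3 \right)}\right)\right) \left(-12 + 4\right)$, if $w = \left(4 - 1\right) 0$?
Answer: $32$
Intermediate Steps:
$w = 0$ ($w = 3 \cdot 0 = 0$)
$\left(-1 - \left(w + Q{\left(3 \right)}\right)\right) \left(-12 + 4\right) = \left(-1 - \left(0 + 3\right)\right) \left(-12 + 4\right) = \left(-1 - 3\right) \left(-8\right) = \left(-4\right) \left(-8\right) = 32$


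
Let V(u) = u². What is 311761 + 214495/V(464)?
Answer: 67121110751/215296 ≈ 3.1176e+5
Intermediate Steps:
311761 + 214495/V(464) = 311761 + 214495/(464²) = 311761 + 214495/215296 = 67121110751/215296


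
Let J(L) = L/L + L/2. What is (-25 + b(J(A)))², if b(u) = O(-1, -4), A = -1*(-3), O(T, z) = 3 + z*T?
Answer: 324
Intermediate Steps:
O(T, z) = 3 + T*z
A = 3
J(L) = 1 + L/2 (J(L) = 1 + L*(½) = 1 + L/2)
b(u) = 7 (b(u) = 3 - 1*(-4) = 3 + 4 = 7)
(-25 + b(J(A)))² = (-25 + 7)² = (-18)² = 324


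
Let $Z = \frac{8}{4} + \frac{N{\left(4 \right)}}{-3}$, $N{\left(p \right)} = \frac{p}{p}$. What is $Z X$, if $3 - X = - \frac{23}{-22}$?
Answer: $\frac{215}{66} \approx 3.2576$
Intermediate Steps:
$N{\left(p \right)} = 1$
$X = \frac{43}{22}$ ($X = 3 - - \frac{23}{-22} = 3 - \left(-23\right) \left(- \frac{1}{22}\right) = 3 - \frac{23}{22} = \frac{43}{22} \approx 1.9545$)
$Z = \frac{5}{3}$ ($Z = \frac{8}{4} + 1 \frac{1}{-3} = 8 \cdot \frac{1}{4} + 1 \left(- \frac{1}{3}\right) = 2 - \frac{1}{3} = \frac{5}{3} \approx 1.6667$)
$Z X = \frac{5}{3} \cdot \frac{43}{22} = \frac{215}{66}$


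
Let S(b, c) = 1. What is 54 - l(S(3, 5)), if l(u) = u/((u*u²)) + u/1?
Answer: 52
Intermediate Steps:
l(u) = u + u⁻² (l(u) = u/(u³) + u*1 = u/u³ + u = u⁻² + u = u + u⁻²)
54 - l(S(3, 5)) = 54 - (1 + 1⁻²) = 54 - (1 + 1) = 54 - 1*2 = 54 - 2 = 52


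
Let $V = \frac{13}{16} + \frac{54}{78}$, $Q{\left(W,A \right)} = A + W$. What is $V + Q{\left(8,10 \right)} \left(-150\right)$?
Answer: $- \frac{561287}{208} \approx -2698.5$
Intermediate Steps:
$V = \frac{313}{208}$ ($V = 13 \cdot \frac{1}{16} + 54 \cdot \frac{1}{78} = \frac{13}{16} + \frac{9}{13} = \frac{313}{208} \approx 1.5048$)
$V + Q{\left(8,10 \right)} \left(-150\right) = \frac{313}{208} + \left(10 + 8\right) \left(-150\right) = \frac{313}{208} + 18 \left(-150\right) = \frac{313}{208} - 2700 = - \frac{561287}{208}$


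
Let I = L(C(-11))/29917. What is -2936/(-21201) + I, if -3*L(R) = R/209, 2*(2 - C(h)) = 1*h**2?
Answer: 36716405255/265124992506 ≈ 0.13849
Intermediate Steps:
C(h) = 2 - h**2/2
L(R) = -R/627 (L(R) = -R/(3*209) = -R/627)
I = 39/12505306 (I = -(2 - 1/2*(-11)**2)/627/29917 = -(2 - 1/2*121)/627*(1/29917) = -(2 - 121/2)/627*(1/29917) = -1/627*(-117/2)*(1/29917) = (39/418)*(1/29917) = 39/12505306 ≈ 3.1187e-6)
-2936/(-21201) + I = -2936/(-21201) + 39/12505306 = -2936*(-1/21201) + 39/12505306 = 2936/21201 + 39/12505306 = 36716405255/265124992506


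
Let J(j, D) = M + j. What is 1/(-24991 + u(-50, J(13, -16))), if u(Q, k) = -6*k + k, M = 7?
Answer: -1/25091 ≈ -3.9855e-5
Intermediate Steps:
J(j, D) = 7 + j
u(Q, k) = -5*k
1/(-24991 + u(-50, J(13, -16))) = 1/(-24991 - 5*(7 + 13)) = 1/(-24991 - 5*20) = 1/(-24991 - 100) = 1/(-25091) = -1/25091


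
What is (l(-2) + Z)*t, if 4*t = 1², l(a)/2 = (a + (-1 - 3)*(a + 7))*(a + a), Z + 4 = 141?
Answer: 313/4 ≈ 78.250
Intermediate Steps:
Z = 137 (Z = -4 + 141 = 137)
l(a) = 4*a*(-28 - 3*a) (l(a) = 2*((a + (-1 - 3)*(a + 7))*(a + a)) = 2*((a - 4*(7 + a))*(2*a)) = 2*((a + (-28 - 4*a))*(2*a)) = 2*((-28 - 3*a)*(2*a)) = 2*(2*a*(-28 - 3*a)) = 4*a*(-28 - 3*a))
t = ¼ (t = (¼)*1² = (¼)*1 = ¼ ≈ 0.25000)
(l(-2) + Z)*t = (-4*(-2)*(28 + 3*(-2)) + 137)*(¼) = (-4*(-2)*(28 - 6) + 137)*(¼) = (-4*(-2)*22 + 137)*(¼) = (176 + 137)*(¼) = 313*(¼) = 313/4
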